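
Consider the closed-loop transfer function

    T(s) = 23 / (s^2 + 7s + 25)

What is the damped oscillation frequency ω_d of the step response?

Comparing s^2 + 7s + 25 to s^2 + 2ζωₙs + ωₙ²: ωₙ = 5 rad/s and ζ = 7/(2·5) = 0.7.
ζωₙ = 7/2 = 3.5, so ω_d = ωₙ√(1−ζ²) = √(ωₙ² − (ζωₙ)²) = √(25 − 3.5²) = √12.75 ≈ 3.571 rad/s.

ω_d ≈ 3.571 rad/s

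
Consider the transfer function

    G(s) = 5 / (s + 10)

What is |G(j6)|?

|G(j6)| ≈ 0.4287

Substitute s = j6: numerator = 5, denominator = 10 + j6.
|G(j6)| = |5| / |10 + j6| = 5 / 11.662 ≈ 0.4287.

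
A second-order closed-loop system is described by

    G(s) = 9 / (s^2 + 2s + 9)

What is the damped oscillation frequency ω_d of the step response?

ω_d ≈ 2.828 rad/s

Comparing s^2 + 2s + 9 to s^2 + 2ζωₙs + ωₙ²: ωₙ = 3 rad/s and ζ = 2/(2·3) ≈ 0.3333.
ζωₙ = 2/2 = 1, so ω_d = ωₙ√(1−ζ²) = √(ωₙ² − (ζωₙ)²) = √(9 − 1²) = √8 ≈ 2.828 rad/s.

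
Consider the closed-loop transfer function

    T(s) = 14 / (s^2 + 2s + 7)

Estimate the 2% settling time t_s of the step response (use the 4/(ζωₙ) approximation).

t_s ≈ 4 s

Comparing s^2 + 2s + 7 to s^2 + 2ζωₙs + ωₙ²: ωₙ = √7 ≈ 2.646 rad/s and ζ = 2/(2·√7) ≈ 0.3780.
ζωₙ = 2/2 = 1, so t_s ≈ 4/(ζωₙ) = 4/1 = 4 s.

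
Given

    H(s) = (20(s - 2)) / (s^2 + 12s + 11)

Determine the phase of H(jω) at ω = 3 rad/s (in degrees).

At s = j3: numerator = -40 + j60, denominator = 2 + j36.
∠H = ∠num − ∠den = 123.69° − (86.820°) = 36.87°.

∠H(j3) ≈ 36.87°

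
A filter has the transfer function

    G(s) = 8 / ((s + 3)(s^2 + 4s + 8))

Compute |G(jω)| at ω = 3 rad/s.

Substitute s = j3: numerator = 8, denominator = -39 + j33.
|G(j3)| = |8| / |-39 + j33| = 8 / 51.088 ≈ 0.1566.

|G(j3)| ≈ 0.1566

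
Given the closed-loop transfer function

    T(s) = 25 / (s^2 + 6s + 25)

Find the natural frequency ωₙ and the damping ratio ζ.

ωₙ = 5 rad/s, ζ = 0.6

Compare the denominator to the standard form s^2 + 2ζωₙs + ωₙ².
ωₙ² = 25, so ωₙ = 5 rad/s.
2ζωₙ = 6, so ζ = 6/(2·5) = 0.6.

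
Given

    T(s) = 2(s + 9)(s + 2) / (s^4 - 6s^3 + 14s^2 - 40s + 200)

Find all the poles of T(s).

s = 4 + 2j, 4 - 2j, -1 + 3j, -1 - 3j

The poles are the roots of the denominator s^4 - 6s^3 + 14s^2 - 40s + 200 = 0.
No real roots exist; factor into two real quadratics: (s^2 - 8s + 20)(s^2 + 2s + 10) = 0.
Each quadratic gives a conjugate pair via the quadratic formula.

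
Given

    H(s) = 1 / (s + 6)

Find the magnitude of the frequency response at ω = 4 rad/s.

|H(j4)| ≈ 0.1387

Substitute s = j4: numerator = 1, denominator = 6 + j4.
|H(j4)| = |1| / |6 + j4| = 1 / 7.2111 ≈ 0.1387.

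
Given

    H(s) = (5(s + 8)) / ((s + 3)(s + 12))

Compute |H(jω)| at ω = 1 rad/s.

Substitute s = j1: numerator = 40 + j5, denominator = 35 + j15.
|H(j1)| = |40 + j5| / |35 + j15| = 40.311 / 38.079 ≈ 1.059.

|H(j1)| ≈ 1.059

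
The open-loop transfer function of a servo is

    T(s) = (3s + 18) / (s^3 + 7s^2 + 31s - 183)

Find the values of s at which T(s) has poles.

The poles are the roots of the denominator s^3 + 7s^2 + 31s - 183 = 0.
Trying s = 3: the polynomial evaluates to 0, so (s - 3) is a factor.
Dividing out leaves s^2 + 10s + 61 = 0.
The quadratic formula then gives s = -5 ± 6j.

s = -5 ± 6j, 3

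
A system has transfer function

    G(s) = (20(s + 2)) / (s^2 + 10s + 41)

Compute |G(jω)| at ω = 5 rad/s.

|G(j5)| ≈ 2.052

Substitute s = j5: numerator = 40 + j100, denominator = 16 + j50.
|G(j5)| = |40 + j100| / |16 + j50| = 107.70 / 52.498 ≈ 2.052.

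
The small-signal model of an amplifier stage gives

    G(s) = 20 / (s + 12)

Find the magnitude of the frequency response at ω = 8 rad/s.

|G(j8)| ≈ 1.387

Substitute s = j8: numerator = 20, denominator = 12 + j8.
|G(j8)| = |20| / |12 + j8| = 20 / 14.422 ≈ 1.387.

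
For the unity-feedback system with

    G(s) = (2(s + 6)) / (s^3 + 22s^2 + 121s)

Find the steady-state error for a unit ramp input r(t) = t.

e_ss = 10.08

G(s) has one pole at the origin.
This is a Type 1 system. Kv = lim_{s→0} s·G(s) = 12/121.
e_ss = 1/Kv = 1/(12/121) = 121/12 ≈ 10.08.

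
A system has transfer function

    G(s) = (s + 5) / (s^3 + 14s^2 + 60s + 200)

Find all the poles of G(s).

s = -2 + 4j, -2 - 4j, -10

The poles are the roots of the denominator s^3 + 14s^2 + 60s + 200 = 0.
Trying s = -10: the polynomial evaluates to 0, so (s + 10) is a factor.
Dividing out leaves s^2 + 4s + 20 = 0.
The quadratic formula then gives s = -2 ± 4j.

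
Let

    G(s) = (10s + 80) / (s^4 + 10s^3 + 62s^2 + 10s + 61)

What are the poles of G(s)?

The poles are the roots of the denominator s^4 + 10s^3 + 62s^2 + 10s + 61 = 0.
No real roots exist; factor into two real quadratics: (s^2 + 1)(s^2 + 10s + 61) = 0.
Each quadratic gives a conjugate pair via the quadratic formula.

s = ±j, -5 ± 6j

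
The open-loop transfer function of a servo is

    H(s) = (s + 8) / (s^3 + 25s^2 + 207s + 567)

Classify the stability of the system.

The denominator s^3 + 25s^2 + 207s + 567 factors as (s + 9)^2(s + 7), giving poles at s = -9, -9, -7.
Since all poles lie strictly in the left half-plane, the system is stable.

stable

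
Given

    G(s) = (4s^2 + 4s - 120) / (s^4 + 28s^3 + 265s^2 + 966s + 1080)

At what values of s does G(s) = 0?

Set the numerator to zero: 4s^2 + 4s - 120 = 0, i.e. 4·(s^2 + s - 30) = 0.
Factoring: (s + 6)(s - 5) = 0.

s = -6, 5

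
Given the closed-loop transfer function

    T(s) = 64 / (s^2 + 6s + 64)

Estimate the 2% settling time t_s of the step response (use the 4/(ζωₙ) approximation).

t_s ≈ 1.333 s

Comparing s^2 + 6s + 64 to s^2 + 2ζωₙs + ωₙ²: ωₙ = 8 rad/s and ζ = 6/(2·8) = 0.375.
ζωₙ = 6/2 = 3, so t_s ≈ 4/(ζωₙ) = 4/3 ≈ 1.333 s.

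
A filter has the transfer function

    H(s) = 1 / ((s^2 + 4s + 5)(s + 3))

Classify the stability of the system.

stable

The poles can be read from the denominator factors: s = -2 ± j, -3.
Since all poles lie strictly in the left half-plane, the system is stable.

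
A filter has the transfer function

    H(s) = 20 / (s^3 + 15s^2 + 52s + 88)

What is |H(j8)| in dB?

Substitute s = j8: numerator = 20, denominator = -872 - j96.
|H(j8)| = |20| / |-872 - j96| = 20 / 877.27 ≈ 0.02280.
In decibels: 20·log₁₀(0.02280) ≈ -32.8 dB.

|H(j8)|_dB ≈ -32.8 dB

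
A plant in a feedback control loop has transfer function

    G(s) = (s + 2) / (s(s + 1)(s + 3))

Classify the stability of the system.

The poles can be read from the denominator factors: s = 0, -1, -3.
Since the simple pole(s) at s = 0 lie on the jω-axis with none in the right half-plane, the system is marginally stable.

marginally stable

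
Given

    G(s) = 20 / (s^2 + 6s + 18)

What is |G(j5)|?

Substitute s = j5: numerator = 20, denominator = -7 + j30.
|G(j5)| = |20| / |-7 + j30| = 20 / 30.806 ≈ 0.6492.

|G(j5)| ≈ 0.6492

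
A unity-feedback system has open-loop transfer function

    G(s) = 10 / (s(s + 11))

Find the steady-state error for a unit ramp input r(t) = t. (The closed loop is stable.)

e_ss = 1.100

G(s) has one pole at the origin.
This is a Type 1 system. Kv = lim_{s→0} s·G(s) = 10/11.
e_ss = 1/Kv = 1/(10/11) = 11/10 ≈ 1.100.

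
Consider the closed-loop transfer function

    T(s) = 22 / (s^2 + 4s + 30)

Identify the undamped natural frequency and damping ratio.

Compare the denominator to the standard form s^2 + 2ζωₙs + ωₙ².
ωₙ² = 30, so ωₙ = √30 ≈ 5.477 rad/s.
2ζωₙ = 4, so ζ = 4/(2·√30) ≈ 0.3651.

ωₙ ≈ 5.477 rad/s, ζ ≈ 0.3651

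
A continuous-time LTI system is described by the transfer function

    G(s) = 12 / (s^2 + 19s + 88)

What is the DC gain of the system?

Set s = 0: G(0) = (12) / (88) = 3/22.

G(0) = 3/22 ≈ 0.1364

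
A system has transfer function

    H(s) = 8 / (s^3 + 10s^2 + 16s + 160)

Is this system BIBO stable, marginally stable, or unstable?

marginally stable

The denominator s^3 + 10s^2 + 16s + 160 factors as (s^2 + 16)(s + 10), giving poles at s = ±4j, -10.
Since the simple pole(s) at s = 4j, -4j lie on the jω-axis with none in the right half-plane, the system is marginally stable.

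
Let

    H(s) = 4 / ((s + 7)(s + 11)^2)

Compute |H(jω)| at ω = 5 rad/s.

Substitute s = j5: numerator = 4, denominator = 122 + j1250.
|H(j5)| = |4| / |122 + j1250| = 4 / 1255.9 ≈ 0.003185.

|H(j5)| ≈ 0.003185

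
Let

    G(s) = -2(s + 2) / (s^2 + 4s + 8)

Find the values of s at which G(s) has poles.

s = -2 + 2j, -2 - 2j

The poles are the roots of the denominator s^2 + 4s + 8 = 0.
Using the quadratic formula: s = (-4 ± √(-16))/2 = -2 ± 2j.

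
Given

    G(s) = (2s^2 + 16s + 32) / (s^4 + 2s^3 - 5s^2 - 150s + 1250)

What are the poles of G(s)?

s = 4 ± 3j, -5 ± 5j

The poles are the roots of the denominator s^4 + 2s^3 - 5s^2 - 150s + 1250 = 0.
No real roots exist; factor into two real quadratics: (s^2 - 8s + 25)(s^2 + 10s + 50) = 0.
Each quadratic gives a conjugate pair via the quadratic formula.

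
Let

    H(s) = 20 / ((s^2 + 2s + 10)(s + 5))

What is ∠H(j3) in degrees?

∠H(j3) ≈ -111.5°

At s = j3: numerator = 20, denominator = -13 + j33.
∠H = ∠num − ∠den = 0° − (111.50°) = -111.5°.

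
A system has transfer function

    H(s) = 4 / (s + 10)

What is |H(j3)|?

|H(j3)| ≈ 0.3831

Substitute s = j3: numerator = 4, denominator = 10 + j3.
|H(j3)| = |4| / |10 + j3| = 4 / 10.440 ≈ 0.3831.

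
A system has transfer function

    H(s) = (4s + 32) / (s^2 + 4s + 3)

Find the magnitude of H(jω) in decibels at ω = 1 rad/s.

Substitute s = j1: numerator = 32 + j4, denominator = 2 + j4.
|H(j1)| = |32 + j4| / |2 + j4| = 32.249 / 4.4721 ≈ 7.211.
In decibels: 20·log₁₀(7.211) ≈ 17.2 dB.

|H(j1)|_dB ≈ 17.2 dB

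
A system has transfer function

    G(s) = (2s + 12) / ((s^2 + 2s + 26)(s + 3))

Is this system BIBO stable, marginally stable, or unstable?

The poles can be read from the denominator factors: s = -1 + 5j, -1 - 5j, -3.
Since all poles lie strictly in the left half-plane, the system is stable.

stable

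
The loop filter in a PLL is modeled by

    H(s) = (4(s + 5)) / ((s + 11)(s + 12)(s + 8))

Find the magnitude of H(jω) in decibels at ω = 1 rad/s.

Substitute s = j1: numerator = 20 + j4, denominator = 1025 + j315.
|H(j1)| = |20 + j4| / |1025 + j315| = 20.396 / 1072.3 ≈ 0.01902.
In decibels: 20·log₁₀(0.01902) ≈ -34.4 dB.

|H(j1)|_dB ≈ -34.4 dB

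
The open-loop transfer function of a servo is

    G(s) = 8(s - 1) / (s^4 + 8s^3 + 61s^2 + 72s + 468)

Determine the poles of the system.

The poles are the roots of the denominator s^4 + 8s^3 + 61s^2 + 72s + 468 = 0.
No real roots exist; factor into two real quadratics: (s^2 + 9)(s^2 + 8s + 52) = 0.
Each quadratic gives a conjugate pair via the quadratic formula.

s = ±3j, -4 ± 6j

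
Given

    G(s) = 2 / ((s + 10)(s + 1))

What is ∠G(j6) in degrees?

∠G(j6) ≈ -111.5°

At s = j6: numerator = 2, denominator = -26 + j66.
∠G = ∠num − ∠den = 0° − (111.50°) = -111.5°.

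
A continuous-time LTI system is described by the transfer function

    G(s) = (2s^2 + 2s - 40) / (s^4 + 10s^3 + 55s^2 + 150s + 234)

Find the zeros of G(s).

s = 4, -5

Set the numerator to zero: 2s^2 + 2s - 40 = 0, i.e. 2·(s^2 + s - 20) = 0.
Factoring: (s - 4)(s + 5) = 0.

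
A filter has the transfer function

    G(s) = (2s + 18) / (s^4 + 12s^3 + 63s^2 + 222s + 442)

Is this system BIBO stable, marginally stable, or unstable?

stable

The denominator s^4 + 12s^3 + 63s^2 + 222s + 442 factors as (s^2 + 2s + 17)(s^2 + 10s + 26), giving poles at s = -1 + 4j, -1 - 4j, -5 + j, -5 - j.
Since all poles lie strictly in the left half-plane, the system is stable.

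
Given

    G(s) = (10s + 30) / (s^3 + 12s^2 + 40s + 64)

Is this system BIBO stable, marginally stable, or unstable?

The denominator s^3 + 12s^2 + 40s + 64 factors as (s^2 + 4s + 8)(s + 8), giving poles at s = -2 + 2j, -2 - 2j, -8.
Since all poles lie strictly in the left half-plane, the system is stable.

stable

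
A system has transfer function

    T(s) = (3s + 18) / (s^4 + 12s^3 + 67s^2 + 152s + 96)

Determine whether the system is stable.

The denominator s^4 + 12s^3 + 67s^2 + 152s + 96 factors as (s + 3)(s^2 + 8s + 32)(s + 1), giving poles at s = -3, -4 + 4j, -4 - 4j, -1.
Since all poles lie strictly in the left half-plane, the system is stable.

stable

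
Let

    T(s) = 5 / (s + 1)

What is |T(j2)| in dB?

|T(j2)|_dB ≈ 6.99 dB

Substitute s = j2: numerator = 5, denominator = 1 + j2.
|T(j2)| = |5| / |1 + j2| = 5 / 2.2361 ≈ 2.236.
In decibels: 20·log₁₀(2.236) ≈ 6.99 dB.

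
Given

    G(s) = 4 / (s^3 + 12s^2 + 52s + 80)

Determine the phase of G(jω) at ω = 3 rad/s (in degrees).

At s = j3: numerator = 4, denominator = -28 + j129.
∠G = ∠num − ∠den = 0° − (102.25°) = -102.2°.

∠G(j3) ≈ -102.2°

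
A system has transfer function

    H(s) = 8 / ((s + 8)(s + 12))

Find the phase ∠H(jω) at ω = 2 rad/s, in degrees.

At s = j2: numerator = 8, denominator = 92 + j40.
∠H = ∠num − ∠den = 0° − (23.499°) = -23.50°.

∠H(j2) ≈ -23.50°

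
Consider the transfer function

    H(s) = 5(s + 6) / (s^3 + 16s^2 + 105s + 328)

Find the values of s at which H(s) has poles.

s = -4 ± 5j, -8

The poles are the roots of the denominator s^3 + 16s^2 + 105s + 328 = 0.
Trying s = -8: the polynomial evaluates to 0, so (s + 8) is a factor.
Dividing out leaves s^2 + 8s + 41 = 0.
The quadratic formula then gives s = -4 ± 5j.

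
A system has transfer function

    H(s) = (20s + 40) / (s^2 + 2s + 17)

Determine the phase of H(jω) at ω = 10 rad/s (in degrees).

At s = j10: numerator = 40 + j200, denominator = -83 + j20.
∠H = ∠num − ∠den = 78.690° − (166.45°) = -87.76°.

∠H(j10) ≈ -87.76°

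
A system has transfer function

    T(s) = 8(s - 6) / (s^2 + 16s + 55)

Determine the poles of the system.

s = -11, -5

The poles are the roots of the denominator s^2 + 16s + 55 = 0.
Factoring: (s + 11)(s + 5) = 0, so s = -11 and s = -5.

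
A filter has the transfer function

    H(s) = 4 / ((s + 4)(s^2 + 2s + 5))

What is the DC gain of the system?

At s = 0 each factor (s + a) contributes a and each (s^2 + bs + c) contributes c.
H(0) = 4·1 / ((4) · (5)) = 4/20 = 1/5.

H(0) = 1/5 ≈ 0.2000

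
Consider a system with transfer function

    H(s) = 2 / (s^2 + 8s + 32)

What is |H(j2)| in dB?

|H(j2)|_dB ≈ -24.1 dB

Substitute s = j2: numerator = 2, denominator = 28 + j16.
|H(j2)| = |2| / |28 + j16| = 2 / 32.249 ≈ 0.06202.
In decibels: 20·log₁₀(0.06202) ≈ -24.1 dB.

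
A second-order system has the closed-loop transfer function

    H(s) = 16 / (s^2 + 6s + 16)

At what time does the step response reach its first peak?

Comparing s^2 + 6s + 16 to s^2 + 2ζωₙs + ωₙ²: ωₙ = 4 rad/s and ζ = 6/(2·4) = 0.75.
ζωₙ = 6/2 = 3, so ω_d = ωₙ√(1−ζ²) = √(ωₙ² − (ζωₙ)²) = √(16 − 3²) = √7 ≈ 2.646 rad/s.
t_p = π/ω_d = π/2.646 ≈ 1.187 s.

t_p ≈ 1.187 s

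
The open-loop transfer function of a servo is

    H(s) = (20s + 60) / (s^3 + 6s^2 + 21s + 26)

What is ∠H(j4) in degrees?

At s = j4: numerator = 60 + j80, denominator = -70 + j20.
∠H = ∠num − ∠den = 53.130° − (164.05°) = -110.9°.

∠H(j4) ≈ -110.9°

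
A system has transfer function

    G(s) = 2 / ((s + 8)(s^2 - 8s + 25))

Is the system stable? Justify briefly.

The poles can be read from the denominator factors: s = -8, 4 + 3j, 4 - 3j.
Since the pole(s) at s = 4 + 3j, 4 - 3j lie in the right half-plane, the system is unstable.

unstable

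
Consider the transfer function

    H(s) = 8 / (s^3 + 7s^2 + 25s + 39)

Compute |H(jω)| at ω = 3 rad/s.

|H(j3)| ≈ 0.1491

Substitute s = j3: numerator = 8, denominator = -24 + j48.
|H(j3)| = |8| / |-24 + j48| = 8 / 53.666 ≈ 0.1491.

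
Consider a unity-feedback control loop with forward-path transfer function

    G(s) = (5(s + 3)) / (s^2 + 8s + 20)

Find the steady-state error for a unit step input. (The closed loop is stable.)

e_ss = 0.5714

G(s) has no poles at the origin.
This is a Type 0 system. Kp = lim_{s→0} G(s) = 15/20 = 3/4.
e_ss = 1/(1 + Kp) = 1/(1 + 3/4) = 4/7 ≈ 0.5714.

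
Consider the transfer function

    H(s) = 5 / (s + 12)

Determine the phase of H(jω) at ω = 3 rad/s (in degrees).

∠H(j3) ≈ -14.04°

At s = j3: numerator = 5, denominator = 12 + j3.
∠H = ∠num − ∠den = 0° − (14.036°) = -14.04°.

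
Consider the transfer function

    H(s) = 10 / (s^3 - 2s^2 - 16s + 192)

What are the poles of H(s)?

The poles are the roots of the denominator s^3 - 2s^2 - 16s + 192 = 0.
Trying s = -6: the polynomial evaluates to 0, so (s + 6) is a factor.
Dividing out leaves s^2 - 8s + 32 = 0.
The quadratic formula then gives s = 4 ± 4j.

s = 4 ± 4j, -6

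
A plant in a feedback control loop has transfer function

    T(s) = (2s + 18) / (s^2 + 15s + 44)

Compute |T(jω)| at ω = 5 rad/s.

|T(j5)| ≈ 0.2661

Substitute s = j5: numerator = 18 + j10, denominator = 19 + j75.
|T(j5)| = |18 + j10| / |19 + j75| = 20.591 / 77.369 ≈ 0.2661.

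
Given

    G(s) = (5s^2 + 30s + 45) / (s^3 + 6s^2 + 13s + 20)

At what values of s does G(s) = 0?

Set the numerator to zero: 5s^2 + 30s + 45 = 0, i.e. 5·(s^2 + 6s + 9) = 0.
Factoring: (s + 3)^2 = 0.

s = -3, -3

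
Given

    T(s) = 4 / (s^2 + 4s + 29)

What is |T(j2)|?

Substitute s = j2: numerator = 4, denominator = 25 + j8.
|T(j2)| = |4| / |25 + j8| = 4 / 26.249 ≈ 0.1524.

|T(j2)| ≈ 0.1524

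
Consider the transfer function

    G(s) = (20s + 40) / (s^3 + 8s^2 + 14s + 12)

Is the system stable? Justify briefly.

stable

The denominator s^3 + 8s^2 + 14s + 12 factors as (s^2 + 2s + 2)(s + 6), giving poles at s = -1 ± j, -6.
Since all poles lie strictly in the left half-plane, the system is stable.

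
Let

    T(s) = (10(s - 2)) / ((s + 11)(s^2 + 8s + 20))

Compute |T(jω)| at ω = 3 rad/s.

Substitute s = j3: numerator = -20 + j30, denominator = 49 + j297.
|T(j3)| = |-20 + j30| / |49 + j297| = 36.056 / 301.01 ≈ 0.1198.

|T(j3)| ≈ 0.1198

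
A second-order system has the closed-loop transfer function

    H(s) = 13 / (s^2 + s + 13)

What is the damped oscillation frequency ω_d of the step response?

Comparing s^2 + s + 13 to s^2 + 2ζωₙs + ωₙ²: ωₙ = √13 ≈ 3.606 rad/s and ζ = 1/(2·√13) ≈ 0.1387.
ζωₙ = 1/2 = 0.5, so ω_d = ωₙ√(1−ζ²) = √(ωₙ² − (ζωₙ)²) = √(13 − 0.5²) = √12.75 ≈ 3.571 rad/s.

ω_d ≈ 3.571 rad/s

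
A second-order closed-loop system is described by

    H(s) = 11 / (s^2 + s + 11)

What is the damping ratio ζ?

Compare the denominator to the standard form s^2 + 2ζωₙs + ωₙ².
ωₙ² = 11, so ωₙ = √11 ≈ 3.317 rad/s.
2ζωₙ = 1, so ζ = 1/(2·√11) ≈ 0.1508.

ζ ≈ 0.1508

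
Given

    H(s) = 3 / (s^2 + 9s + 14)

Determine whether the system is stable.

The denominator s^2 + 9s + 14 factors as (s + 7)(s + 2), giving poles at s = -7, -2.
Since all poles lie strictly in the left half-plane, the system is stable.

stable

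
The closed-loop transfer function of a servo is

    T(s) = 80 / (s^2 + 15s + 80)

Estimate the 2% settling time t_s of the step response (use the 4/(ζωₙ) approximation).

Comparing s^2 + 15s + 80 to s^2 + 2ζωₙs + ωₙ²: ωₙ = √80 ≈ 8.944 rad/s and ζ = 15/(2·√80) ≈ 0.8385.
ζωₙ = 15/2 = 7.5, so t_s ≈ 4/(ζωₙ) = 4/7.5 ≈ 0.5333 s.

t_s ≈ 0.5333 s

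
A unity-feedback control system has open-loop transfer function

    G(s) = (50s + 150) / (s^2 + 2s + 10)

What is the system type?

Type 0

The denominator has no factor of s at the origin — no free integrator — so this is a Type 0 system.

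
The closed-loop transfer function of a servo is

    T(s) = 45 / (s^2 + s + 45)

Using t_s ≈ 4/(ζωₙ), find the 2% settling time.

t_s ≈ 8 s

Comparing s^2 + s + 45 to s^2 + 2ζωₙs + ωₙ²: ωₙ = √45 ≈ 6.708 rad/s and ζ = 1/(2·√45) ≈ 0.07454.
ζωₙ = 1/2 = 0.5, so t_s ≈ 4/(ζωₙ) = 4/0.5 = 8 s.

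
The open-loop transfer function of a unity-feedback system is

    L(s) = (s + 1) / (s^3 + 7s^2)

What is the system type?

Factor s from the denominator: s^3 + 7s^2 = s^2·(s + 7).
There are 2 poles at the origin, so the system is Type 2.

Type 2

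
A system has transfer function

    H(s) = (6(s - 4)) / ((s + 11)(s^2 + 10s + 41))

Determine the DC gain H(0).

H(0) = -24/451 ≈ -0.05322

At s = 0 each factor (s + a) contributes a and each (s^2 + bs + c) contributes c.
H(0) = 6·(-4) / ((11) · (41)) = -24/451 = -24/451.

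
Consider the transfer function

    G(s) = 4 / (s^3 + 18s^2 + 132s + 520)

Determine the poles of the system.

The poles are the roots of the denominator s^3 + 18s^2 + 132s + 520 = 0.
Trying s = -10: the polynomial evaluates to 0, so (s + 10) is a factor.
Dividing out leaves s^2 + 8s + 52 = 0.
The quadratic formula then gives s = -4 ± 6j.

s = -4 ± 6j, -10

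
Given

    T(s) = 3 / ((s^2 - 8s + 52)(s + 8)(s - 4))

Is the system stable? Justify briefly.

The poles can be read from the denominator factors: s = 4 + 6j, 4 - 6j, -8, 4.
Since the pole(s) at s = 4 ± 6j, 4 lie in the right half-plane, the system is unstable.

unstable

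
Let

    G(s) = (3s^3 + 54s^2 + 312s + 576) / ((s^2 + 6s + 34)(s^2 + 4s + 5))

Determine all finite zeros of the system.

s = -4, -8, -6

Set the numerator to zero: 3s^3 + 54s^2 + 312s + 576 = 0, i.e. 3·(s^3 + 18s^2 + 104s + 192) = 0.
Factoring: (s + 4)(s + 8)(s + 6) = 0.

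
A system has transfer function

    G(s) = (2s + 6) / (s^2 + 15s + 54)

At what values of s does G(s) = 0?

Set the numerator to zero: 2s + 6 = 0, i.e. 2·(s + 3) = 0.
So s = -3.

s = -3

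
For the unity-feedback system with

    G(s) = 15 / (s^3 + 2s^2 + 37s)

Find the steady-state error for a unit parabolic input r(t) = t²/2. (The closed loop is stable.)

G(s) has one pole at the origin.
This is a Type 1 system; Ka = lim_{s→0} s^2·G(s) = 0, so the steady-state error for a parabola input is infinite.

e_ss = ∞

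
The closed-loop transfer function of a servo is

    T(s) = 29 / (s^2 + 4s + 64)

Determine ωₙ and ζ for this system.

Compare the denominator to the standard form s^2 + 2ζωₙs + ωₙ².
ωₙ² = 64, so ωₙ = 8 rad/s.
2ζωₙ = 4, so ζ = 4/(2·8) = 0.25.
With ζ = 0.25 the response is underdamped.

ωₙ = 8 rad/s, ζ = 0.25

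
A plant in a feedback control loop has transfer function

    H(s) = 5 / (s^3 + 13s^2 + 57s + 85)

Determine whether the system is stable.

stable

The denominator s^3 + 13s^2 + 57s + 85 factors as (s^2 + 8s + 17)(s + 5), giving poles at s = -4 ± j, -5.
Since all poles lie strictly in the left half-plane, the system is stable.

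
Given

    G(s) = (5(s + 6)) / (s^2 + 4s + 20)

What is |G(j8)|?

Substitute s = j8: numerator = 30 + j40, denominator = -44 + j32.
|G(j8)| = |30 + j40| / |-44 + j32| = 50 / 54.406 ≈ 0.9190.

|G(j8)| ≈ 0.9190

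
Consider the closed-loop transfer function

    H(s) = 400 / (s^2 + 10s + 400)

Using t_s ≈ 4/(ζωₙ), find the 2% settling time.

Comparing s^2 + 10s + 400 to s^2 + 2ζωₙs + ωₙ²: ωₙ = 20 rad/s and ζ = 10/(2·20) = 0.25.
ζωₙ = 10/2 = 5, so t_s ≈ 4/(ζωₙ) = 4/5 = 0.8000 s.

t_s ≈ 0.8000 s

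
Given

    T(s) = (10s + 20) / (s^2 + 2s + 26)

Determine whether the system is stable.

stable

The denominator s^2 + 2s + 26 factors as (s^2 + 2s + 26), giving poles at s = -1 + 5j, -1 - 5j.
Since all poles lie strictly in the left half-plane, the system is stable.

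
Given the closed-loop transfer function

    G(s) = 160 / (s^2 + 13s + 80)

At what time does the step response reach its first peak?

t_p ≈ 0.5113 s

Comparing s^2 + 13s + 80 to s^2 + 2ζωₙs + ωₙ²: ωₙ = √80 ≈ 8.944 rad/s and ζ = 13/(2·√80) ≈ 0.7267.
ζωₙ = 13/2 = 6.5, so ω_d = ωₙ√(1−ζ²) = √(ωₙ² − (ζωₙ)²) = √(80 − 6.5²) = √37.75 ≈ 6.144 rad/s.
t_p = π/ω_d = π/6.144 ≈ 0.5113 s.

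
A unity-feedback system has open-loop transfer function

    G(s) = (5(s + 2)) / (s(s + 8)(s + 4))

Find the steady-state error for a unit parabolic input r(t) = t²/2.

e_ss = ∞

G(s) has one pole at the origin.
This is a Type 1 system; Ka = lim_{s→0} s^2·G(s) = 0, so the steady-state error for a parabola input is infinite.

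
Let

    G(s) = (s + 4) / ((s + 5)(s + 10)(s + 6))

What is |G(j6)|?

|G(j6)| ≈ 0.009330

Substitute s = j6: numerator = 4 + j6, denominator = -456 + j624.
|G(j6)| = |4 + j6| / |-456 + j624| = 7.2111 / 772.86 ≈ 0.009330.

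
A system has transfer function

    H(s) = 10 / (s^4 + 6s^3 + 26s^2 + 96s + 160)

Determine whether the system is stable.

The denominator s^4 + 6s^3 + 26s^2 + 96s + 160 factors as (s^2 + 16)(s^2 + 6s + 10), giving poles at s = 4j, -4j, -3 + j, -3 - j.
Since the simple pole(s) at s = 4j, -4j lie on the jω-axis with none in the right half-plane, the system is marginally stable.

marginally stable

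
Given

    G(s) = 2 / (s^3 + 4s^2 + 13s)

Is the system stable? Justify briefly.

marginally stable

The denominator s^3 + 4s^2 + 13s factors as s(s^2 + 4s + 13), giving poles at s = 0, -2 ± 3j.
Since the simple pole(s) at s = 0 lie on the jω-axis with none in the right half-plane, the system is marginally stable.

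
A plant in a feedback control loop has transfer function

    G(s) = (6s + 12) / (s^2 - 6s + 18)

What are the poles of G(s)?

s = 3 ± 3j

The poles are the roots of the denominator s^2 - 6s + 18 = 0.
Using the quadratic formula: s = (6 ± √(-36))/2 = 3 ± 3j.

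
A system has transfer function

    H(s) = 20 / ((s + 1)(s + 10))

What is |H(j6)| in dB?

Substitute s = j6: numerator = 20, denominator = -26 + j66.
|H(j6)| = |20| / |-26 + j66| = 20 / 70.937 ≈ 0.2819.
In decibels: 20·log₁₀(0.2819) ≈ -11.0 dB.

|H(j6)|_dB ≈ -11.0 dB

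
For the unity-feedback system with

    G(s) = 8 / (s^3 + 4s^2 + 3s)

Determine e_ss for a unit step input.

G(s) has one pole at the origin.
This is a Type 1 system; for a step input the steady-state error is zero.

e_ss = 0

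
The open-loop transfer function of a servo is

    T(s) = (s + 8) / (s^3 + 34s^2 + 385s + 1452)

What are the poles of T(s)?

The poles are the roots of the denominator s^3 + 34s^2 + 385s + 1452 = 0.
Trying s = -11: the polynomial evaluates to 0, so (s + 11) is a factor.
Dividing out leaves s^2 + 23s + 132 = 0.
Factoring the quadratic: (s + 12)(s + 11) = 0.

s = -11, -12, -11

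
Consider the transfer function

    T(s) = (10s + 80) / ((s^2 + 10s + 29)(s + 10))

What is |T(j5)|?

Substitute s = j5: numerator = 80 + j50, denominator = -210 + j520.
|T(j5)| = |80 + j50| / |-210 + j520| = 94.340 / 560.80 ≈ 0.1682.

|T(j5)| ≈ 0.1682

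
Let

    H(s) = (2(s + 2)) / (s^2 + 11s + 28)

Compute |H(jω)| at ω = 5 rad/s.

|H(j5)| ≈ 0.1955

Substitute s = j5: numerator = 4 + j10, denominator = 3 + j55.
|H(j5)| = |4 + j10| / |3 + j55| = 10.770 / 55.082 ≈ 0.1955.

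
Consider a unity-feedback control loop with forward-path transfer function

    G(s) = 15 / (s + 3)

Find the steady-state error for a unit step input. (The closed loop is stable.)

e_ss = 0.1667

G(s) has no poles at the origin.
This is a Type 0 system. Kp = lim_{s→0} G(s) = 15/3 = 5.
e_ss = 1/(1 + Kp) = 1/(1 + 5) = 1/6 ≈ 0.1667.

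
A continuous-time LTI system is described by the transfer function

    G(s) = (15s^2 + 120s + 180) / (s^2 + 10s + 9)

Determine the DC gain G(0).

G(0) = 20

Set s = 0: G(0) = (180) / (9) = 20.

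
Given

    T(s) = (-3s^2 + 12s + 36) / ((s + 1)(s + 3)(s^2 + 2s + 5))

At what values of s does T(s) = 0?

Set the numerator to zero: -3s^2 + 12s + 36 = 0, i.e. -3·(s^2 - 4s - 12) = 0.
Factoring: (s + 2)(s - 6) = 0.

s = -2, 6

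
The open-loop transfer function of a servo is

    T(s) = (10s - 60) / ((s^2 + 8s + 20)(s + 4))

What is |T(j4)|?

|T(j4)| ≈ 0.3953

Substitute s = j4: numerator = -60 + j40, denominator = -112 + j144.
|T(j4)| = |-60 + j40| / |-112 + j144| = 72.111 / 182.43 ≈ 0.3953.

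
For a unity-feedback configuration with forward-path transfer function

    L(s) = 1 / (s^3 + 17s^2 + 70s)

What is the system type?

Factor s from the denominator: s^3 + 17s^2 + 70s = s·(s^2 + 17s + 70).
There is 1 pole at the origin, so the system is Type 1.

Type 1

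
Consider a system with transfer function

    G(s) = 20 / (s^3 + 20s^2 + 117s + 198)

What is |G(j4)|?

Substitute s = j4: numerator = 20, denominator = -122 + j404.
|G(j4)| = |20| / |-122 + j404| = 20 / 422.02 ≈ 0.04739.

|G(j4)| ≈ 0.04739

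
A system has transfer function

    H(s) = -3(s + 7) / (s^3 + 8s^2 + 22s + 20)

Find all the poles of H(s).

s = -3 + j, -3 - j, -2

The poles are the roots of the denominator s^3 + 8s^2 + 22s + 20 = 0.
Trying s = -2: the polynomial evaluates to 0, so (s + 2) is a factor.
Dividing out leaves s^2 + 6s + 10 = 0.
The quadratic formula then gives s = -3 ± 1j.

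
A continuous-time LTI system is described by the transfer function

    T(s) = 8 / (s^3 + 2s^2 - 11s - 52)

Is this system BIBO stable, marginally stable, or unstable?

The denominator s^3 + 2s^2 - 11s - 52 factors as (s^2 + 6s + 13)(s - 4), giving poles at s = -3 + 2j, -3 - 2j, 4.
Since the pole(s) at s = 4 lie in the right half-plane, the system is unstable.

unstable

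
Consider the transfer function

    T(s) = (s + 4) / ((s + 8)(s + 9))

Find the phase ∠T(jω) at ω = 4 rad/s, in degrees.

At s = j4: numerator = 4 + j4, denominator = 56 + j68.
∠T = ∠num − ∠den = 45° − (50.528°) = -5.528°.

∠T(j4) ≈ -5.528°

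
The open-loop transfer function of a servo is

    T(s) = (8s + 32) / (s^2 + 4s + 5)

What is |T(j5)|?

Substitute s = j5: numerator = 32 + j40, denominator = -20 + j20.
|T(j5)| = |32 + j40| / |-20 + j20| = 51.225 / 28.284 ≈ 1.811.

|T(j5)| ≈ 1.811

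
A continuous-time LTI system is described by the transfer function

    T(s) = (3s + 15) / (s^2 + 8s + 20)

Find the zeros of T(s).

Set the numerator to zero: 3s + 15 = 0, i.e. 3·(s + 5) = 0.
So s = -5.

s = -5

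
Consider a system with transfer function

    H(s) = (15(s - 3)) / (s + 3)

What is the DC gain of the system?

Set s = 0: H(0) = (-45) / (3) = -15.

H(0) = -15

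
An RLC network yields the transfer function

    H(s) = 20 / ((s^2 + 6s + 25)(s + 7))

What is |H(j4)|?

|H(j4)| ≈ 0.09678

Substitute s = j4: numerator = 20, denominator = -33 + j204.
|H(j4)| = |20| / |-33 + j204| = 20 / 206.65 ≈ 0.09678.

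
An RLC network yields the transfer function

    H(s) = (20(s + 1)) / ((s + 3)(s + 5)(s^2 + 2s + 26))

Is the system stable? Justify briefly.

stable

The poles can be read from the denominator factors: s = -3, -5, -1 ± 5j.
Since all poles lie strictly in the left half-plane, the system is stable.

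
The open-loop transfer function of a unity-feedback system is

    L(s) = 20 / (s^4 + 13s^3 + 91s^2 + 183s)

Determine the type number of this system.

Type 1

Factor s from the denominator: s^4 + 13s^3 + 91s^2 + 183s = s·(s^3 + 13s^2 + 91s + 183).
There is 1 pole at the origin, so the system is Type 1.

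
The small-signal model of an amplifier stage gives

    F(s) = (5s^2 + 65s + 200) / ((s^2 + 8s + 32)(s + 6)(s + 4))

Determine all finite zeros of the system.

s = -5, -8

Set the numerator to zero: 5s^2 + 65s + 200 = 0, i.e. 5·(s^2 + 13s + 40) = 0.
Factoring: (s + 5)(s + 8) = 0.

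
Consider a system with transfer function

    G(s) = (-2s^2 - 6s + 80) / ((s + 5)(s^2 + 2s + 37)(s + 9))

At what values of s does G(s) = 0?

Set the numerator to zero: -2s^2 - 6s + 80 = 0, i.e. -2·(s^2 + 3s - 40) = 0.
Factoring: (s + 8)(s - 5) = 0.

s = -8, 5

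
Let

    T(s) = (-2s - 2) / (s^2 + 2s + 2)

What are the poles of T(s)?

The poles are the roots of the denominator s^2 + 2s + 2 = 0.
Using the quadratic formula: s = (-2 ± √(-4))/2 = -1 ± 1j.

s = -1 ± j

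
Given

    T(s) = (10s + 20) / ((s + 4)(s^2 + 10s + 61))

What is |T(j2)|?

Substitute s = j2: numerator = 20 + j20, denominator = 188 + j194.
|T(j2)| = |20 + j20| / |188 + j194| = 28.284 / 270.15 ≈ 0.1047.

|T(j2)| ≈ 0.1047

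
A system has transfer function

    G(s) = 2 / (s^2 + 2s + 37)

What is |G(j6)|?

Substitute s = j6: numerator = 2, denominator = 1 + j12.
|G(j6)| = |2| / |1 + j12| = 2 / 12.042 ≈ 0.1661.

|G(j6)| ≈ 0.1661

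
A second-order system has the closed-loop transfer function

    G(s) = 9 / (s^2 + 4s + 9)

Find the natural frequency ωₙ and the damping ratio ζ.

ωₙ = 3 rad/s, ζ ≈ 0.6667

Compare the denominator to the standard form s^2 + 2ζωₙs + ωₙ².
ωₙ² = 9, so ωₙ = 3 rad/s.
2ζωₙ = 4, so ζ = 4/(2·3) ≈ 0.6667.
With ζ = 0.6667 the response is underdamped.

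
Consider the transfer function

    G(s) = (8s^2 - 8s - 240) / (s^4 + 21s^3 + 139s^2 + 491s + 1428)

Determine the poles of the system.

s = -1 + 4j, -1 - 4j, -7, -12

The poles are the roots of the denominator s^4 + 21s^3 + 139s^2 + 491s + 1428 = 0.
Trying s = -7: the polynomial evaluates to 0, so (s + 7) is a factor.
Dividing out leaves s^3 + 14s^2 + 41s + 204 = 0.
This factors further as (s^2 + 2s + 17)(s + 12) = 0.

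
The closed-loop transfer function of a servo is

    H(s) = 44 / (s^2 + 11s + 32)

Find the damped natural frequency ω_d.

ω_d ≈ 1.323 rad/s

Comparing s^2 + 11s + 32 to s^2 + 2ζωₙs + ωₙ²: ωₙ = √32 ≈ 5.657 rad/s and ζ = 11/(2·√32) ≈ 0.9723.
ζωₙ = 11/2 = 5.5, so ω_d = ωₙ√(1−ζ²) = √(ωₙ² − (ζωₙ)²) = √(32 − 5.5²) = √1.75 ≈ 1.323 rad/s.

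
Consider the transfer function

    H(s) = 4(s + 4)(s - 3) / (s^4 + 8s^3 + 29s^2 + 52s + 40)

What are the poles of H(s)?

The poles are the roots of the denominator s^4 + 8s^3 + 29s^2 + 52s + 40 = 0.
No real roots exist; factor into two real quadratics: (s^2 + 4s + 8)(s^2 + 4s + 5) = 0.
Each quadratic gives a conjugate pair via the quadratic formula.

s = -2 + 2j, -2 - 2j, -2 + j, -2 - j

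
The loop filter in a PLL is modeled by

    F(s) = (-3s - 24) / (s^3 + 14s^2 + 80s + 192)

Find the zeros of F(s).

Set the numerator to zero: -3s - 24 = 0, i.e. -3·(s + 8) = 0.
So s = -8.

s = -8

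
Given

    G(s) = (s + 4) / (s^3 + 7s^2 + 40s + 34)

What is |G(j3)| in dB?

|G(j3)|_dB ≈ -25.8 dB

Substitute s = j3: numerator = 4 + j3, denominator = -29 + j93.
|G(j3)| = |4 + j3| / |-29 + j93| = 5 / 97.417 ≈ 0.05133.
In decibels: 20·log₁₀(0.05133) ≈ -25.8 dB.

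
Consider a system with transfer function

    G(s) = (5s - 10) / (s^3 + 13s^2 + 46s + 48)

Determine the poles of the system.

s = -2, -3, -8

The poles are the roots of the denominator s^3 + 13s^2 + 46s + 48 = 0.
Trying s = -2: the polynomial evaluates to 0, so (s + 2) is a factor.
Dividing out leaves s^2 + 11s + 24 = 0.
Factoring the quadratic: (s + 3)(s + 8) = 0.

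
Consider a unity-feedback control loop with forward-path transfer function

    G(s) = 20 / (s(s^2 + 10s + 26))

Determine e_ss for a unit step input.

G(s) has one pole at the origin.
This is a Type 1 system; for a step input the steady-state error is zero.

e_ss = 0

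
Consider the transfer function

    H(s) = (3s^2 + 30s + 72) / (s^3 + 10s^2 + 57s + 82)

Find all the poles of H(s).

s = -4 + 5j, -4 - 5j, -2

The poles are the roots of the denominator s^3 + 10s^2 + 57s + 82 = 0.
Trying s = -2: the polynomial evaluates to 0, so (s + 2) is a factor.
Dividing out leaves s^2 + 8s + 41 = 0.
The quadratic formula then gives s = -4 ± 5j.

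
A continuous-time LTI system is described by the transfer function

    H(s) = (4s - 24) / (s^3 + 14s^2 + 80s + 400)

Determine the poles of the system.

s = -2 ± 6j, -10

The poles are the roots of the denominator s^3 + 14s^2 + 80s + 400 = 0.
Trying s = -10: the polynomial evaluates to 0, so (s + 10) is a factor.
Dividing out leaves s^2 + 4s + 40 = 0.
The quadratic formula then gives s = -2 ± 6j.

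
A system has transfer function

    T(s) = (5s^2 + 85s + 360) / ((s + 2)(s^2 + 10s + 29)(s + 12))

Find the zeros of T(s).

s = -8, -9

Set the numerator to zero: 5s^2 + 85s + 360 = 0, i.e. 5·(s^2 + 17s + 72) = 0.
Factoring: (s + 8)(s + 9) = 0.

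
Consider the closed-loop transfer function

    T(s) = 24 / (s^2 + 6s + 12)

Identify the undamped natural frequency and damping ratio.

Compare the denominator to the standard form s^2 + 2ζωₙs + ωₙ².
ωₙ² = 12, so ωₙ = √12 ≈ 3.464 rad/s.
2ζωₙ = 6, so ζ = 6/(2·√12) ≈ 0.8660.

ωₙ ≈ 3.464 rad/s, ζ ≈ 0.8660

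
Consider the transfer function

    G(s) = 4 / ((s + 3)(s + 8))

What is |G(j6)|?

Substitute s = j6: numerator = 4, denominator = -12 + j66.
|G(j6)| = |4| / |-12 + j66| = 4 / 67.082 ≈ 0.05963.

|G(j6)| ≈ 0.05963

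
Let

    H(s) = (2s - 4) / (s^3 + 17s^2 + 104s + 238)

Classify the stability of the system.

stable

The denominator s^3 + 17s^2 + 104s + 238 factors as (s^2 + 10s + 34)(s + 7), giving poles at s = -5 + 3j, -5 - 3j, -7.
Since all poles lie strictly in the left half-plane, the system is stable.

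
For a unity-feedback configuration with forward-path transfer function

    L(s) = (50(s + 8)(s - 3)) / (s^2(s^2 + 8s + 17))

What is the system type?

Type 2

The denominator has 2 factors of s at the origin (free integrators), so this is a Type 2 system.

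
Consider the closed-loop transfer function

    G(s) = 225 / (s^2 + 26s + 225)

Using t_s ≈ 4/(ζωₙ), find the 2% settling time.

t_s ≈ 0.3077 s

Comparing s^2 + 26s + 225 to s^2 + 2ζωₙs + ωₙ²: ωₙ = 15 rad/s and ζ = 26/(2·15) ≈ 0.8667.
ζωₙ = 26/2 = 13, so t_s ≈ 4/(ζωₙ) = 4/13 ≈ 0.3077 s.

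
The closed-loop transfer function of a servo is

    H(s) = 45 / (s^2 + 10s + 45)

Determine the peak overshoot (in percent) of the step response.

%OS ≈ 2.98%

Comparing s^2 + 10s + 45 to s^2 + 2ζωₙs + ωₙ²: ωₙ = √45 ≈ 6.708 rad/s and ζ = 10/(2·√45) ≈ 0.7454.
%OS = 100·exp(−πζ/√(1−ζ²)) = 100·exp(−π·0.7454/√(1−0.7454²)) ≈ 2.98%.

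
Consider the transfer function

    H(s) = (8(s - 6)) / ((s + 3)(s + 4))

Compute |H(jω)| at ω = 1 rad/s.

|H(j1)| ≈ 3.732

Substitute s = j1: numerator = -48 + j8, denominator = 11 + j7.
|H(j1)| = |-48 + j8| / |11 + j7| = 48.662 / 13.038 ≈ 3.732.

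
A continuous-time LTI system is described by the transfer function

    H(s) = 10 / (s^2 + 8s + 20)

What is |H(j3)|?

|H(j3)| ≈ 0.3788

Substitute s = j3: numerator = 10, denominator = 11 + j24.
|H(j3)| = |10| / |11 + j24| = 10 / 26.401 ≈ 0.3788.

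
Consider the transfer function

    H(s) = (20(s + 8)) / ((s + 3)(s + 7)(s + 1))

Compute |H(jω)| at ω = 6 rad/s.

|H(j6)| ≈ 0.5316

Substitute s = j6: numerator = 160 + j120, denominator = -375 - j30.
|H(j6)| = |160 + j120| / |-375 - j30| = 200 / 376.20 ≈ 0.5316.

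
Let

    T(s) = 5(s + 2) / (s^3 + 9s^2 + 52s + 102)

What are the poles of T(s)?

The poles are the roots of the denominator s^3 + 9s^2 + 52s + 102 = 0.
Trying s = -3: the polynomial evaluates to 0, so (s + 3) is a factor.
Dividing out leaves s^2 + 6s + 34 = 0.
The quadratic formula then gives s = -3 ± 5j.

s = -3 ± 5j, -3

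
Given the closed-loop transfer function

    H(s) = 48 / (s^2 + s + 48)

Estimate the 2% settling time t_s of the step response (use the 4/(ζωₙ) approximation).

Comparing s^2 + s + 48 to s^2 + 2ζωₙs + ωₙ²: ωₙ = √48 ≈ 6.928 rad/s and ζ = 1/(2·√48) ≈ 0.07217.
ζωₙ = 1/2 = 0.5, so t_s ≈ 4/(ζωₙ) = 4/0.5 = 8 s.

t_s ≈ 8 s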